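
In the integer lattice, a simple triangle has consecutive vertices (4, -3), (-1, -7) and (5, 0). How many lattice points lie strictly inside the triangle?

5

Using the shoelace formula, 2A = |(4·(-7) − (-1)·(-3)) + ((-1)·0 − 5·(-7)) + (5·(-3) − 4·0)| = 11, so the area is 11/2.
The number of boundary lattice points is Σ gcd(|Δx|,|Δy|) = gcd(5,4) + gcd(6,7) + gcd(1,3) = 1+1+1 = 3.
Pick's theorem gives I = A − B/2 + 1 = 11/2 − 3/2 + 1 = 5.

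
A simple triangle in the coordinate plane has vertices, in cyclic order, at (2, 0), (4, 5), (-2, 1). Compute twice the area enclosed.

22

By the shoelace formula, twice the signed area is |[2·5 − 4·0] + [4·1 − (-2)·5] + [(-2)·0 − 2·1]| = 22, so the area is 11.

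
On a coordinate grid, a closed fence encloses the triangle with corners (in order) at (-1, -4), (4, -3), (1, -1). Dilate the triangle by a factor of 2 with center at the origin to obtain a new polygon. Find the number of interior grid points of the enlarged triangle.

The shoelace formula gives twice the area as |[(-1)·(-3) − 4·(-4)] + [4·(-1) − 1·(-3)] + [1·(-4) − (-1)·(-1)]| = 13, so the area is 6.5.
Along each edge there are gcd(|Δx|,|Δy|)+1 lattice points, so counting each shared vertex once the boundary has gcd(5,1) + gcd(3,2) + gcd(2,3) = 1+1+1 = 3.
Scaling by 2 multiplies the area by 2² = 4 (so the new area is 26) and multiplies the boundary lattice-point count by 2, giving 6.
By Pick's theorem, the interior count of the dilated polygon is 26 − 6/2 + 1 = 24.

24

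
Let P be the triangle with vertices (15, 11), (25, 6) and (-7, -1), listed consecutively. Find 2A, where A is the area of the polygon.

Using the shoelace formula, 2A = |(15·6 − 25·11) + (25·(-1) − (-7)·6) + ((-7)·11 − 15·(-1))| = 230, so the area is 115.

230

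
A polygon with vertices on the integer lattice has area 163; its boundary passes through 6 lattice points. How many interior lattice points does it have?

161

Pick's theorem A = I + B/2 − 1 rearranges to I = A − B/2 + 1 = 163 − 6/2 + 1 = 161.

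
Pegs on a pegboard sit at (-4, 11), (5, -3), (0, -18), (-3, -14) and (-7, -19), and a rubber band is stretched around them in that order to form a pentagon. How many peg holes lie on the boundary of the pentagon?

The number of boundary lattice points is Σ gcd(|Δx|,|Δy|) = gcd(9,14) + gcd(5,15) + gcd(3,4) + gcd(4,5) + gcd(3,30) = 1+5+1+1+3 = 11.

11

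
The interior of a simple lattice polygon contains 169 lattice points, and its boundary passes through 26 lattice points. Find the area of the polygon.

181

By Pick's theorem, A = I + B/2 − 1 = 169 + 26/2 − 1 = 181.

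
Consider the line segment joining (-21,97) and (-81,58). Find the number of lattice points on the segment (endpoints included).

The number of lattice points on a segment between lattice points is gcd(|Δx|,|Δy|) + 1 = gcd(60,39) + 1 = 3 + 1 = 4.

4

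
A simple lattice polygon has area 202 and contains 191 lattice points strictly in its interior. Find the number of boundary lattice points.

24

Pick's theorem gives A = I + B/2 − 1, so B = 2(A − I + 1) = 2(202 − 191 + 1) = 24.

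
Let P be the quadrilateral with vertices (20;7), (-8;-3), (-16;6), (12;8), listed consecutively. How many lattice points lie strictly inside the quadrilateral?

186

Using the shoelace formula, 2A = |[20·(-3) − (-8)·7] + [(-8)·6 − (-16)·(-3)] + [(-16)·8 − 12·6] + [12·7 − 20·8]| = 376, so the area is 188.
Summing gcd(|Δx|,|Δy|) over the edges gives the boundary count: gcd(28,10) + gcd(8,9) + gcd(28,2) + gcd(8,1) = 2+1+2+1 = 6.
By Pick's theorem A = I + B/2 − 1, so I = 188 − 6/2 + 1 = 186.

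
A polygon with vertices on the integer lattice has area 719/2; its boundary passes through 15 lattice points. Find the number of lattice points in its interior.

353

Pick's theorem A = I + B/2 − 1 rearranges to I = A − B/2 + 1 = 719/2 − 15/2 + 1 = 353.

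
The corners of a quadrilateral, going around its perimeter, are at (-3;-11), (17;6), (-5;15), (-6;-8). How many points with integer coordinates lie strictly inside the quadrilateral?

Using the shoelace formula, 2A = |[(-3)·6 − 17·(-11)] + [17·15 − (-5)·6] + [(-5)·(-8) − (-6)·15] + [(-6)·(-11) − (-3)·(-8)]| = 626, so the area is 313.
The number of boundary lattice points is Σ gcd(|Δx|,|Δy|) = gcd(20,17) + gcd(22,9) + gcd(1,23) + gcd(3,3) = 1+1+1+3 = 6.
Pick's theorem gives I = A − B/2 + 1 = 313 − 6/2 + 1 = 311.

311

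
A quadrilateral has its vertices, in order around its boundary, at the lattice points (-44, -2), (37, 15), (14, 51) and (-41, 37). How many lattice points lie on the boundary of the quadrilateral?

Summing gcd(|Δx|,|Δy|) over the edges gives the boundary count: gcd(81,17) + gcd(23,36) + gcd(55,14) + gcd(3,39) = 1+1+1+3 = 6.

6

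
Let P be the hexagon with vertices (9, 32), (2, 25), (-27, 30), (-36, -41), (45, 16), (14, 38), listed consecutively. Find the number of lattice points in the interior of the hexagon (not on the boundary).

2966

Using the shoelace formula, 2A = |[9·25 − 2·32] + [2·30 − (-27)·25] + [(-27)·(-41) − (-36)·30] + [(-36)·16 − 45·(-41)] + [45·38 − 14·16] + [14·32 − 9·38]| = 5944, so the area is 2972.
The number of boundary lattice points is Σ gcd(|Δx|,|Δy|) = gcd(7,7) + gcd(29,5) + gcd(9,71) + gcd(81,57) + gcd(31,22) + gcd(5,6) = 7+1+1+3+1+1 = 14.
By Pick's theorem A = I + B/2 − 1, so I = 2972 − 14/2 + 1 = 2966.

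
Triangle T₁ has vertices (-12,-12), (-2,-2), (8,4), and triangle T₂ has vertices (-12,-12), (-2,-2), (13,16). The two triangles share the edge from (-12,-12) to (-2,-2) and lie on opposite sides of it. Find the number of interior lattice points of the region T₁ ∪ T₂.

31

The union is the simple quadrilateral with vertices (-12,-12), (8,4), (-2,-2), (13,16) in order.
Using the shoelace formula, 2A = |[(-12)·4 − 8·(-12)] + [8·(-2) − (-2)·4] + [(-2)·16 − 13·(-2)] + [13·(-12) − (-12)·16]| = 70, so the area is 35.
Summing gcd(|Δx|,|Δy|) over the edges gives the boundary count: gcd(20,16) + gcd(10,6) + gcd(15,18) + gcd(25,28) = 4+2+3+1 = 10.
By Pick's theorem I = A − B/2 + 1 = 35 − 10/2 + 1 = 31.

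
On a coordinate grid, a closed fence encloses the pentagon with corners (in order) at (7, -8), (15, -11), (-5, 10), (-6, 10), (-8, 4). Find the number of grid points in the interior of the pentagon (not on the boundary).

The shoelace formula gives twice the area as |[7·(-11) − 15·(-8)] + [15·10 − (-5)·(-11)] + [(-5)·10 − (-6)·10] + [(-6)·4 − (-8)·10] + [(-8)·(-8) − 7·4]| = 240, so the area is 120.
Summing gcd(|Δx|,|Δy|) over the edges gives the boundary count: gcd(8,3) + gcd(20,21) + gcd(1,0) + gcd(2,6) + gcd(15,12) = 1+1+1+2+3 = 8.
Pick's theorem gives I = A − B/2 + 1 = 120 − 8/2 + 1 = 117.

117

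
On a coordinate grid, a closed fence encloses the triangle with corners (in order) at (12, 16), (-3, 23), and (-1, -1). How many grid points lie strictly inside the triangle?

By the shoelace formula, twice the signed area is |[12·23 − (-3)·16] + [(-3)·(-1) − (-1)·23] + [(-1)·16 − 12·(-1)]| = 346, so the area is 173.
The number of boundary lattice points is Σ gcd(|Δx|,|Δy|) = gcd(15,7) + gcd(2,24) + gcd(13,17) = 1+2+1 = 4.
By Pick's theorem A = I + B/2 − 1, so I = 173 − 4/2 + 1 = 172.

172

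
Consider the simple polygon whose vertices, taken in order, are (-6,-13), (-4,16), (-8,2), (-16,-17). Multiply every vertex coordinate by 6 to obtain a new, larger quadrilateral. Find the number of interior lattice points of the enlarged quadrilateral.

4411

By the shoelace formula, twice the signed area is |((-6)·16 − (-4)·(-13)) + ((-4)·2 − (-8)·16) + ((-8)·(-17) − (-16)·2) + ((-16)·(-13) − (-6)·(-17))| = 246, so the area is 123.
Along each edge there are gcd(|Δx|,|Δy|)+1 lattice points, so counting each shared vertex once the boundary has gcd(2,29) + gcd(4,14) + gcd(8,19) + gcd(10,4) = 1+2+1+2 = 6.
Scaling by 6 multiplies the area by 6² = 36 (so the new area is 4428) and multiplies the boundary lattice-point count by 6, giving 36.
By Pick's theorem, the interior count of the dilated polygon is 4428 − 36/2 + 1 = 4411.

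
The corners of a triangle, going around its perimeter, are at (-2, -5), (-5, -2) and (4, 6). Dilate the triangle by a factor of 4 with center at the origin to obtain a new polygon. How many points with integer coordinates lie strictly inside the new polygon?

399

Using the shoelace formula, 2A = |[(-2)·(-2) − (-5)·(-5)] + [(-5)·6 − 4·(-2)] + [4·(-5) − (-2)·6]| = 51, so the area is 51/2.
Summing gcd(|Δx|,|Δy|) over the edges gives the boundary count: gcd(3,3) + gcd(9,8) + gcd(6,11) = 3+1+1 = 5.
Scaling by 4 multiplies the area by 4² = 16 (so the new area is 408) and multiplies the boundary lattice-point count by 4, giving 20.
By Pick's theorem, the interior count of the dilated polygon is 408 − 20/2 + 1 = 399.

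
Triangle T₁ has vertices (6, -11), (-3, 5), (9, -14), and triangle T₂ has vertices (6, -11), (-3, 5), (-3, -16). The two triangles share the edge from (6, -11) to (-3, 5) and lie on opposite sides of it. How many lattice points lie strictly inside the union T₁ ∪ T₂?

93

The union is the simple quadrilateral with vertices (6, -11), (9, -14), (-3, 5), (-3, -16) in order.
Using the shoelace formula, 2A = |(6·(-14) − 9·(-11)) + (9·5 − (-3)·(-14)) + ((-3)·(-16) − (-3)·5) + ((-3)·(-11) − 6·(-16))| = 210, so the area is 105.
The number of boundary lattice points is Σ gcd(|Δx|,|Δy|) = gcd(3,3) + gcd(12,19) + gcd(0,21) + gcd(9,5) = 3+1+21+1 = 26.
By Pick's theorem I = A − B/2 + 1 = 105 − 26/2 + 1 = 93.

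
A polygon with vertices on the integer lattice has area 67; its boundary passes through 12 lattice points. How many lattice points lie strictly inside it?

62

From Pick's theorem, I = A − B/2 + 1 = 67 − 12/2 + 1 = 62.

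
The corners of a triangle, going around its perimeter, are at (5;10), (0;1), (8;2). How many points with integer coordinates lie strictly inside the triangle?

The shoelace formula gives twice the area as |[5·1 − 0·10] + [0·2 − 8·1] + [8·10 − 5·2]| = 67, so the area is 33.5.
Summing gcd(|Δx|,|Δy|) over the edges gives the boundary count: gcd(5,9) + gcd(8,1) + gcd(3,8) = 1+1+1 = 3.
By Pick's theorem A = I + B/2 − 1, so I = 33.5 − 3/2 + 1 = 33.

33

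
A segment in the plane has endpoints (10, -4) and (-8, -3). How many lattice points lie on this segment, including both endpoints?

2

The number of lattice points on a segment between lattice points is gcd(|Δx|,|Δy|) + 1 = gcd(18,1) + 1 = 1 + 1 = 2.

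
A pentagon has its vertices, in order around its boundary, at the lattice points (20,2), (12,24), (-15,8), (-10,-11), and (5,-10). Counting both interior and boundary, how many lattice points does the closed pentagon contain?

766

By the shoelace formula, twice the signed area is |[20·24 − 12·2] + [12·8 − (-15)·24] + [(-15)·(-11) − (-10)·8] + [(-10)·(-10) − 5·(-11)] + [5·2 − 20·(-10)]| = 1522, so the area is 761.
The number of boundary lattice points is Σ gcd(|Δx|,|Δy|) = gcd(8,22) + gcd(27,16) + gcd(5,19) + gcd(15,1) + gcd(15,12) = 2+1+1+1+3 = 8.
Pick's theorem gives I = A − B/2 + 1 = 761 − 8/2 + 1 = 758, so the closed region contains I + B = 758 + 8 = 766 lattice points.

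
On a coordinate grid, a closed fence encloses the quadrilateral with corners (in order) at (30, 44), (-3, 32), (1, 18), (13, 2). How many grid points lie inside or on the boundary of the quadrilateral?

649

Using the shoelace formula, 2A = |(30·32 − (-3)·44) + ((-3)·18 − 1·32) + (1·2 − 13·18) + (13·44 − 30·2)| = 1286, so the area is 643.
Along each edge there are gcd(|Δx|,|Δy|)+1 lattice points, so counting each shared vertex once the boundary has gcd(33,12) + gcd(4,14) + gcd(12,16) + gcd(17,42) = 3+2+4+1 = 10.
Pick's theorem gives I = A − B/2 + 1 = 643 − 10/2 + 1 = 639, so the closed region contains I + B = 639 + 10 = 649 lattice points.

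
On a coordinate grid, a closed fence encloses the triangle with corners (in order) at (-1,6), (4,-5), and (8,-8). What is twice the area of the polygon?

By the shoelace formula, twice the signed area is |((-1)·(-5) − 4·6) + (4·(-8) − 8·(-5)) + (8·6 − (-1)·(-8))| = 29, so the area is 29/2.

29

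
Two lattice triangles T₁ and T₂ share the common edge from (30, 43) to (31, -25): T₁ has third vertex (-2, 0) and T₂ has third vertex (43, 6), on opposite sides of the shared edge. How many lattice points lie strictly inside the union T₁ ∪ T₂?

1532

The union is the simple quadrilateral with vertices (30, 43), (-2, 0), (31, -25), (43, 6) in order.
Using the shoelace formula, 2A = |[30·0 − (-2)·43] + [(-2)·(-25) − 31·0] + [31·6 − 43·(-25)] + [43·43 − 30·6]| = 3066, so the area is 1533.
Along each edge there are gcd(|Δx|,|Δy|)+1 lattice points, so counting each shared vertex once the boundary has gcd(32,43) + gcd(33,25) + gcd(12,31) + gcd(13,37) = 1+1+1+1 = 4.
By Pick's theorem I = A − B/2 + 1 = 1533 − 4/2 + 1 = 1532.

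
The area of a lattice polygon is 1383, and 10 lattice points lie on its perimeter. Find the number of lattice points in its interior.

1379

From Pick's theorem, I = A − B/2 + 1 = 1383 − 10/2 + 1 = 1379.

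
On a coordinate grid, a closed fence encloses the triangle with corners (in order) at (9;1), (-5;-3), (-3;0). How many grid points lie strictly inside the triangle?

Using the shoelace formula, 2A = |(9·(-3) − (-5)·1) + ((-5)·0 − (-3)·(-3)) + ((-3)·1 − 9·0)| = 34, so the area is 17.
Along each edge there are gcd(|Δx|,|Δy|)+1 lattice points, so counting each shared vertex once the boundary has gcd(14,4) + gcd(2,3) + gcd(12,1) = 2+1+1 = 4.
Pick's theorem gives I = A − B/2 + 1 = 17 − 4/2 + 1 = 16.

16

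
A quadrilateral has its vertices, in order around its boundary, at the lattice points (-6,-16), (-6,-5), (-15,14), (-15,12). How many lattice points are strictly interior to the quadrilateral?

The shoelace formula gives twice the area as |((-6)·(-5) − (-6)·(-16)) + ((-6)·14 − (-15)·(-5)) + ((-15)·12 − (-15)·14) + ((-15)·(-16) − (-6)·12)| = 117, so the area is 58.5.
The number of boundary lattice points is Σ gcd(|Δx|,|Δy|) = gcd(0,11) + gcd(9,19) + gcd(0,2) + gcd(9,28) = 11+1+2+1 = 15.
By Pick's theorem A = I + B/2 − 1, so I = 58.5 − 15/2 + 1 = 52.

52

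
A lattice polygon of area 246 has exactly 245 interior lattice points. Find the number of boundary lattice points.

4

Pick's theorem gives A = I + B/2 − 1, so B = 2(A − I + 1) = 2(246 − 245 + 1) = 4.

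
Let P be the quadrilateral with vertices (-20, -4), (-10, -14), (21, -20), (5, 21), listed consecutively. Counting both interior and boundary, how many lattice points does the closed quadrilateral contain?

857

By the shoelace formula, twice the signed area is |[(-20)·(-14) − (-10)·(-4)] + [(-10)·(-20) − 21·(-14)] + [21·21 − 5·(-20)] + [5·(-4) − (-20)·21]| = 1675, so the area is 837.5.
Along each edge there are gcd(|Δx|,|Δy|)+1 lattice points, so counting each shared vertex once the boundary has gcd(10,10) + gcd(31,6) + gcd(16,41) + gcd(25,25) = 10+1+1+25 = 37.
Pick's theorem gives I = A − B/2 + 1 = 837.5 − 37/2 + 1 = 820, so the closed region contains I + B = 820 + 37 = 857 lattice points.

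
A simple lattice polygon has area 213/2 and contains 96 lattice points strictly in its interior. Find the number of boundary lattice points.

23

Pick's theorem gives A = I + B/2 − 1, so B = 2(A − I + 1) = 2(213/2 − 96 + 1) = 23.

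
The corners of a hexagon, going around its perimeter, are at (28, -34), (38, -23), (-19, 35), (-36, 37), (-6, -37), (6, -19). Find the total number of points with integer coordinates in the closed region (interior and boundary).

2165

Using the shoelace formula, 2A = |[28·(-23) − 38·(-34)] + [38·35 − (-19)·(-23)] + [(-19)·37 − (-36)·35] + [(-36)·(-37) − (-6)·37] + [(-6)·(-19) − 6·(-37)] + [6·(-34) − 28·(-19)]| = 4316, so the area is 2158.
The number of boundary lattice points is Σ gcd(|Δx|,|Δy|) = gcd(10,11) + gcd(57,58) + gcd(17,2) + gcd(30,74) + gcd(12,18) + gcd(22,15) = 1+1+1+2+6+1 = 12.
Pick's theorem gives I = A − B/2 + 1 = 2158 − 12/2 + 1 = 2153, so the closed region contains I + B = 2153 + 12 = 2165 lattice points.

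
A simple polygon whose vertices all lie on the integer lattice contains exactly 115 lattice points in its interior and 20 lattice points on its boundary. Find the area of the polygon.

By Pick's theorem, A = I + B/2 − 1 = 115 + 20/2 − 1 = 124.

124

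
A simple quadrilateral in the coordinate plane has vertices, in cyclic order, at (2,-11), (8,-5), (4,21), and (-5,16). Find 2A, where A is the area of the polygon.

458

By the shoelace formula, twice the signed area is |[2·(-5) − 8·(-11)] + [8·21 − 4·(-5)] + [4·16 − (-5)·21] + [(-5)·(-11) − 2·16]| = 458, so the area is 229.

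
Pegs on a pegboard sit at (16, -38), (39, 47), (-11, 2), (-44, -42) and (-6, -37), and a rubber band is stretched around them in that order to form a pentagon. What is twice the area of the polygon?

The shoelace formula gives twice the area as |(16·47 − 39·(-38)) + (39·2 − (-11)·47) + ((-11)·(-42) − (-44)·2) + ((-44)·(-37) − (-6)·(-42)) + ((-6)·(-38) − 16·(-37))| = 5575, so the area is 5575/2.

5575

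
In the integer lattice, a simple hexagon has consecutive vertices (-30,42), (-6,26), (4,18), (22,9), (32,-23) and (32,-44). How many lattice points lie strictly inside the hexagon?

1250

Using the shoelace formula, 2A = |[(-30)·26 − (-6)·42] + [(-6)·18 − 4·26] + [4·9 − 22·18] + [22·(-23) − 32·9] + [32·(-44) − 32·(-23)] + [32·42 − (-30)·(-44)]| = 2542, so the area is 1271.
The number of boundary lattice points is Σ gcd(|Δx|,|Δy|) = gcd(24,16) + gcd(10,8) + gcd(18,9) + gcd(10,32) + gcd(0,21) + gcd(62,86) = 8+2+9+2+21+2 = 44.
Pick's theorem gives I = A − B/2 + 1 = 1271 − 44/2 + 1 = 1250.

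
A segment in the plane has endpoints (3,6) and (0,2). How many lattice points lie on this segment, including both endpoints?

2

The number of lattice points on a segment between lattice points is gcd(|Δx|,|Δy|) + 1 = gcd(3,4) + 1 = 1 + 1 = 2.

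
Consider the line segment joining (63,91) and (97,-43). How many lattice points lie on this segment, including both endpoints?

3

The number of lattice points on a segment between lattice points is gcd(|Δx|,|Δy|) + 1 = gcd(34,134) + 1 = 2 + 1 = 3.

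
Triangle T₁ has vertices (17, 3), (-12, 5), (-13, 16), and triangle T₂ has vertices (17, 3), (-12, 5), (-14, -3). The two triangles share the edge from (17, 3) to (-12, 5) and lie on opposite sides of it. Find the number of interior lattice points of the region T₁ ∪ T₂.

The union is the simple quadrilateral with vertices (17, 3), (-13, 16), (-12, 5), (-14, -3) in order.
The shoelace formula gives twice the area as |[17·16 − (-13)·3] + [(-13)·5 − (-12)·16] + [(-12)·(-3) − (-14)·5] + [(-14)·3 − 17·(-3)]| = 553, so the area is 553/2.
Along each edge there are gcd(|Δx|,|Δy|)+1 lattice points, so counting each shared vertex once the boundary has gcd(30,13) + gcd(1,11) + gcd(2,8) + gcd(31,6) = 1+1+2+1 = 5.
By Pick's theorem I = A − B/2 + 1 = 553/2 − 5/2 + 1 = 275.

275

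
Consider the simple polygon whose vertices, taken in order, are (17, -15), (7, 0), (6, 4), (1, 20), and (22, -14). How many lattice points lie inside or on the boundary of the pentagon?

154

By the shoelace formula, twice the signed area is |(17·0 − 7·(-15)) + (7·4 − 6·0) + (6·20 − 1·4) + (1·(-14) − 22·20) + (22·(-15) − 17·(-14))| = 297, so the area is 148.5.
Along each edge there are gcd(|Δx|,|Δy|)+1 lattice points, so counting each shared vertex once the boundary has gcd(10,15) + gcd(1,4) + gcd(5,16) + gcd(21,34) + gcd(5,1) = 5+1+1+1+1 = 9.
Pick's theorem gives I = A − B/2 + 1 = 148.5 − 9/2 + 1 = 145, so the closed region contains I + B = 145 + 9 = 154 lattice points.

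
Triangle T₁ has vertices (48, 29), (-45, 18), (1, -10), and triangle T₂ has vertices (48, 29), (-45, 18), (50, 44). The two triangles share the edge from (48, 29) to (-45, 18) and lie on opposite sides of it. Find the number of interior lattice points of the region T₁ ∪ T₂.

The union is the simple quadrilateral with vertices (48, 29), (1, -10), (-45, 18), (50, 44) in order.
The shoelace formula gives twice the area as |(48·(-10) − 1·29) + (1·18 − (-45)·(-10)) + ((-45)·44 − 50·18) + (50·29 − 48·44)| = 4483, so the area is 2241.5.
Along each edge there are gcd(|Δx|,|Δy|)+1 lattice points, so counting each shared vertex once the boundary has gcd(47,39) + gcd(46,28) + gcd(95,26) + gcd(2,15) = 1+2+1+1 = 5.
By Pick's theorem I = A − B/2 + 1 = 2241.5 − 5/2 + 1 = 2240.

2240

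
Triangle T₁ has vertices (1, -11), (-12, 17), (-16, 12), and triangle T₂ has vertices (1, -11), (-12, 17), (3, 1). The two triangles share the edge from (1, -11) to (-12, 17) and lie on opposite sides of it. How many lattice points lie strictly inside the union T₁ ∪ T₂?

The union is the simple quadrilateral with vertices (1, -11), (-16, 12), (-12, 17), (3, 1) in order.
Using the shoelace formula, 2A = |(1·12 − (-16)·(-11)) + ((-16)·17 − (-12)·12) + ((-12)·1 − 3·17) + (3·(-11) − 1·1)| = 389, so the area is 194.5.
The number of boundary lattice points is Σ gcd(|Δx|,|Δy|) = gcd(17,23) + gcd(4,5) + gcd(15,16) + gcd(2,12) = 1+1+1+2 = 5.
By Pick's theorem I = A − B/2 + 1 = 194.5 − 5/2 + 1 = 193.

193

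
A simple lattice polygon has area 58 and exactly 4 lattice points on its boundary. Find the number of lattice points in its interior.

57

Pick's theorem A = I + B/2 − 1 rearranges to I = A − B/2 + 1 = 58 − 4/2 + 1 = 57.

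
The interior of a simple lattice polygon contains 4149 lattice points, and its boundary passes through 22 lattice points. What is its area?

By Pick's theorem, A = I + B/2 − 1 = 4149 + 22/2 − 1 = 4159.

4159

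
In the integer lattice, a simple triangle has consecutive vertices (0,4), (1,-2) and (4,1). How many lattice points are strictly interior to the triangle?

By the shoelace formula, twice the signed area is |[0·(-2) − 1·4] + [1·1 − 4·(-2)] + [4·4 − 0·1]| = 21, so the area is 10.5.
The number of boundary lattice points is Σ gcd(|Δx|,|Δy|) = gcd(1,6) + gcd(3,3) + gcd(4,3) = 1+3+1 = 5.
By Pick's theorem A = I + B/2 − 1, so I = 10.5 − 5/2 + 1 = 9.

9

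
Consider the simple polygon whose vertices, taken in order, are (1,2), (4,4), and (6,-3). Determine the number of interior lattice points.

The shoelace formula gives twice the area as |(1·4 − 4·2) + (4·(-3) − 6·4) + (6·2 − 1·(-3))| = 25, so the area is 25/2.
The number of boundary lattice points is Σ gcd(|Δx|,|Δy|) = gcd(3,2) + gcd(2,7) + gcd(5,5) = 1+1+5 = 7.
Pick's theorem gives I = A − B/2 + 1 = 25/2 − 7/2 + 1 = 10.

10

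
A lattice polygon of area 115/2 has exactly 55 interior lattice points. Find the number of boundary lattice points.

7

Pick's theorem gives A = I + B/2 − 1, so B = 2(A − I + 1) = 2(115/2 − 55 + 1) = 7.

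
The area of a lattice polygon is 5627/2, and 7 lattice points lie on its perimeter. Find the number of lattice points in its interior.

2811

From Pick's theorem, I = A − B/2 + 1 = 5627/2 − 7/2 + 1 = 2811.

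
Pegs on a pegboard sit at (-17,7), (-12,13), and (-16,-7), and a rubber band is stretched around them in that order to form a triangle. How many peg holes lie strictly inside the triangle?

36

The shoelace formula gives twice the area as |((-17)·13 − (-12)·7) + ((-12)·(-7) − (-16)·13) + ((-16)·7 − (-17)·(-7))| = 76, so the area is 38.
Along each edge there are gcd(|Δx|,|Δy|)+1 lattice points, so counting each shared vertex once the boundary has gcd(5,6) + gcd(4,20) + gcd(1,14) = 1+4+1 = 6.
Pick's theorem gives I = A − B/2 + 1 = 38 − 6/2 + 1 = 36.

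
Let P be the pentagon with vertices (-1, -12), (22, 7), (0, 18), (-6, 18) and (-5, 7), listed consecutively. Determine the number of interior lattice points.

429

By the shoelace formula, twice the signed area is |[(-1)·7 − 22·(-12)] + [22·18 − 0·7] + [0·18 − (-6)·18] + [(-6)·7 − (-5)·18] + [(-5)·(-12) − (-1)·7]| = 876, so the area is 438.
The number of boundary lattice points is Σ gcd(|Δx|,|Δy|) = gcd(23,19) + gcd(22,11) + gcd(6,0) + gcd(1,11) + gcd(4,19) = 1+11+6+1+1 = 20.
By Pick's theorem A = I + B/2 − 1, so I = 438 − 20/2 + 1 = 429.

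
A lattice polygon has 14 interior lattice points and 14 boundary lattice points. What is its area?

20

By Pick's theorem, A = I + B/2 − 1 = 14 + 14/2 − 1 = 20.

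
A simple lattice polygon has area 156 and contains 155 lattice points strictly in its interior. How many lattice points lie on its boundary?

Pick's theorem gives A = I + B/2 − 1, so B = 2(A − I + 1) = 2(156 − 155 + 1) = 4.

4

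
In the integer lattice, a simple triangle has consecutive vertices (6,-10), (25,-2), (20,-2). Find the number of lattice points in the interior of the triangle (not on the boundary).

Using the shoelace formula, 2A = |[6·(-2) − 25·(-10)] + [25·(-2) − 20·(-2)] + [20·(-10) − 6·(-2)]| = 40, so the area is 20.
Along each edge there are gcd(|Δx|,|Δy|)+1 lattice points, so counting each shared vertex once the boundary has gcd(19,8) + gcd(5,0) + gcd(14,8) = 1+5+2 = 8.
By Pick's theorem A = I + B/2 − 1, so I = 20 − 8/2 + 1 = 17.

17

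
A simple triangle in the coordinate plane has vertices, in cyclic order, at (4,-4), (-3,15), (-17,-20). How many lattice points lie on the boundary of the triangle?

Along each edge there are gcd(|Δx|,|Δy|)+1 lattice points, so counting each shared vertex once the boundary has gcd(7,19) + gcd(14,35) + gcd(21,16) = 1+7+1 = 9.

9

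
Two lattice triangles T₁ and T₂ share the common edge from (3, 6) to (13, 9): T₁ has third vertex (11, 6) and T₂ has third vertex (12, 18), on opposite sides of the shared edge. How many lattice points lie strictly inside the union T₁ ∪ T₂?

53

The union is the simple quadrilateral with vertices (3, 6), (11, 6), (13, 9), (12, 18) in order.
The shoelace formula gives twice the area as |[3·6 − 11·6] + [11·9 − 13·6] + [13·18 − 12·9] + [12·6 − 3·18]| = 117, so the area is 58.5.
Along each edge there are gcd(|Δx|,|Δy|)+1 lattice points, so counting each shared vertex once the boundary has gcd(8,0) + gcd(2,3) + gcd(1,9) + gcd(9,12) = 8+1+1+3 = 13.
By Pick's theorem I = A − B/2 + 1 = 58.5 − 13/2 + 1 = 53.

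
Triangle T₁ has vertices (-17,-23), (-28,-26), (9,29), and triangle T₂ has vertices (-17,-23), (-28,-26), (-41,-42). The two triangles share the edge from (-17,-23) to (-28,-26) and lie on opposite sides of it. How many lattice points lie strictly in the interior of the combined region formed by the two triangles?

302

The union is the simple quadrilateral with vertices (-17,-23), (9,29), (-28,-26), (-41,-42) in order.
Using the shoelace formula, 2A = |((-17)·29 − 9·(-23)) + (9·(-26) − (-28)·29) + ((-28)·(-42) − (-41)·(-26)) + ((-41)·(-23) − (-17)·(-42))| = 631, so the area is 631/2.
The number of boundary lattice points is Σ gcd(|Δx|,|Δy|) = gcd(26,52) + gcd(37,55) + gcd(13,16) + gcd(24,19) = 26+1+1+1 = 29.
By Pick's theorem I = A − B/2 + 1 = 631/2 − 29/2 + 1 = 302.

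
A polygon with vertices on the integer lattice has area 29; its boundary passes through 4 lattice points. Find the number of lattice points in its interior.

28

From Pick's theorem, I = A − B/2 + 1 = 29 − 4/2 + 1 = 28.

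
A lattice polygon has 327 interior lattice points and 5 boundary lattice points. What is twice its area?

657

By Pick's theorem, A = I + B/2 − 1 = 327 + 5/2 − 1 = 657/2.
Hence 2A = 657.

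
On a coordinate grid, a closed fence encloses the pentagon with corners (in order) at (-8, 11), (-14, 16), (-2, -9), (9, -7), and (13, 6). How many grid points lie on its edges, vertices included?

Summing gcd(|Δx|,|Δy|) over the edges gives the boundary count: gcd(6,5) + gcd(12,25) + gcd(11,2) + gcd(4,13) + gcd(21,5) = 1+1+1+1+1 = 5.

5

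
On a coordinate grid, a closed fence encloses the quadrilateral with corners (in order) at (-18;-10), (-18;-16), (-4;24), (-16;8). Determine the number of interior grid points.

Using the shoelace formula, 2A = |((-18)·(-16) − (-18)·(-10)) + ((-18)·24 − (-4)·(-16)) + ((-4)·8 − (-16)·24) + ((-16)·(-10) − (-18)·8)| = 268, so the area is 134.
Along each edge there are gcd(|Δx|,|Δy|)+1 lattice points, so counting each shared vertex once the boundary has gcd(0,6) + gcd(14,40) + gcd(12,16) + gcd(2,18) = 6+2+4+2 = 14.
By Pick's theorem A = I + B/2 − 1, so I = 134 − 14/2 + 1 = 128.

128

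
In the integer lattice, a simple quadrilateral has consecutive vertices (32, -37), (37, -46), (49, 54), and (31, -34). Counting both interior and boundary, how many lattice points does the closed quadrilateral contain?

The shoelace formula gives twice the area as |[32·(-46) − 37·(-37)] + [37·54 − 49·(-46)] + [49·(-34) − 31·54] + [31·(-37) − 32·(-34)]| = 750, so the area is 375.
Along each edge there are gcd(|Δx|,|Δy|)+1 lattice points, so counting each shared vertex once the boundary has gcd(5,9) + gcd(12,100) + gcd(18,88) + gcd(1,3) = 1+4+2+1 = 8.
Pick's theorem gives I = A − B/2 + 1 = 375 − 8/2 + 1 = 372, so the closed region contains I + B = 372 + 8 = 380 lattice points.

380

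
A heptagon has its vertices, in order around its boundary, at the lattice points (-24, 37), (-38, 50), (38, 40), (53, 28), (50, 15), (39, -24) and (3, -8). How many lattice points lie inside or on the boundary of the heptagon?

The shoelace formula gives twice the area as |((-24)·50 − (-38)·37) + ((-38)·40 − 38·50) + (38·28 − 53·40) + (53·15 − 50·28) + (50·(-24) − 39·15) + (39·(-8) − 3·(-24)) + (3·37 − (-24)·(-8))| = 6981, so the area is 3490.5.
The number of boundary lattice points is Σ gcd(|Δx|,|Δy|) = gcd(14,13) + gcd(76,10) + gcd(15,12) + gcd(3,13) + gcd(11,39) + gcd(36,16) + gcd(27,45) = 1+2+3+1+1+4+9 = 21.
Pick's theorem gives I = A − B/2 + 1 = 3490.5 − 21/2 + 1 = 3481, so the closed region contains I + B = 3481 + 21 = 3502 lattice points.

3502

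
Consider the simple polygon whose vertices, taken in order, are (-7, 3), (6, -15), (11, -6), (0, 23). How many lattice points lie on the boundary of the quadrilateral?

Along each edge there are gcd(|Δx|,|Δy|)+1 lattice points, so counting each shared vertex once the boundary has gcd(13,18) + gcd(5,9) + gcd(11,29) + gcd(7,20) = 1+1+1+1 = 4.

4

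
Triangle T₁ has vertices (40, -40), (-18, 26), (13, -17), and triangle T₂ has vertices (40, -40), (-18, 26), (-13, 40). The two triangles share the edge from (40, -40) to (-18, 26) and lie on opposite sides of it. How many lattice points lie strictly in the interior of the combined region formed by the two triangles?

The union is the simple quadrilateral with vertices (40, -40), (13, -17), (-18, 26), (-13, 40) in order.
The shoelace formula gives twice the area as |(40·(-17) − 13·(-40)) + (13·26 − (-18)·(-17)) + ((-18)·40 − (-13)·26) + ((-13)·(-40) − 40·40)| = 1590, so the area is 795.
Summing gcd(|Δx|,|Δy|) over the edges gives the boundary count: gcd(27,23) + gcd(31,43) + gcd(5,14) + gcd(53,80) = 1+1+1+1 = 4.
By Pick's theorem I = A − B/2 + 1 = 795 − 4/2 + 1 = 794.

794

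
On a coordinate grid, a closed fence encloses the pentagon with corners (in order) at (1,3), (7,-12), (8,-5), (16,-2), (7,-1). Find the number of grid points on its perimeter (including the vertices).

8

The number of boundary lattice points is Σ gcd(|Δx|,|Δy|) = gcd(6,15) + gcd(1,7) + gcd(8,3) + gcd(9,1) + gcd(6,4) = 3+1+1+1+2 = 8.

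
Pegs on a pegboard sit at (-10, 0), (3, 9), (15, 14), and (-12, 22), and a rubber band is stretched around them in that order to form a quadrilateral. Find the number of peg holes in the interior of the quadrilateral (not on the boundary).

266

The shoelace formula gives twice the area as |[(-10)·9 − 3·0] + [3·14 − 15·9] + [15·22 − (-12)·14] + [(-12)·0 − (-10)·22]| = 535, so the area is 535/2.
Summing gcd(|Δx|,|Δy|) over the edges gives the boundary count: gcd(13,9) + gcd(12,5) + gcd(27,8) + gcd(2,22) = 1+1+1+2 = 5.
By Pick's theorem A = I + B/2 − 1, so I = 535/2 − 5/2 + 1 = 266.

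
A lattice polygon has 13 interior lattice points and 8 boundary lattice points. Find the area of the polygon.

16

By Pick's theorem, A = I + B/2 − 1 = 13 + 8/2 − 1 = 16.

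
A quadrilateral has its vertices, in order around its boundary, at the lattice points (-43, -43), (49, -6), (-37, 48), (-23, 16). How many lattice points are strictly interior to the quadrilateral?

3340

By the shoelace formula, twice the signed area is |[(-43)·(-6) − 49·(-43)] + [49·48 − (-37)·(-6)] + [(-37)·16 − (-23)·48] + [(-23)·(-43) − (-43)·16]| = 6684, so the area is 3342.
Summing gcd(|Δx|,|Δy|) over the edges gives the boundary count: gcd(92,37) + gcd(86,54) + gcd(14,32) + gcd(20,59) = 1+2+2+1 = 6.
Pick's theorem gives I = A − B/2 + 1 = 3342 − 6/2 + 1 = 3340.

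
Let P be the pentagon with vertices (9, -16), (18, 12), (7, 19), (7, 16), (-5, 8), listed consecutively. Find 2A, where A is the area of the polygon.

Using the shoelace formula, 2A = |[9·12 − 18·(-16)] + [18·19 − 7·12] + [7·16 − 7·19] + [7·8 − (-5)·16] + [(-5)·(-16) − 9·8]| = 777, so the area is 388.5.

777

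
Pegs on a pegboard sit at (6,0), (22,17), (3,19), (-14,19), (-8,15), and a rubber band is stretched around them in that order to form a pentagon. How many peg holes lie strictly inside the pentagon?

312

The shoelace formula gives twice the area as |(6·17 − 22·0) + (22·19 − 3·17) + (3·19 − (-14)·19) + ((-14)·15 − (-8)·19) + ((-8)·0 − 6·15)| = 644, so the area is 322.
Along each edge there are gcd(|Δx|,|Δy|)+1 lattice points, so counting each shared vertex once the boundary has gcd(16,17) + gcd(19,2) + gcd(17,0) + gcd(6,4) + gcd(14,15) = 1+1+17+2+1 = 22.
By Pick's theorem A = I + B/2 − 1, so I = 322 − 22/2 + 1 = 312.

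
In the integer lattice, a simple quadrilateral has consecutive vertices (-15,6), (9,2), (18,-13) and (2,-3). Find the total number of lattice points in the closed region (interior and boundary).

By the shoelace formula, twice the signed area is |((-15)·2 − 9·6) + (9·(-13) − 18·2) + (18·(-3) − 2·(-13)) + (2·6 − (-15)·(-3))| = 298, so the area is 149.
The number of boundary lattice points is Σ gcd(|Δx|,|Δy|) = gcd(24,4) + gcd(9,15) + gcd(16,10) + gcd(17,9) = 4+3+2+1 = 10.
Pick's theorem gives I = A − B/2 + 1 = 149 − 10/2 + 1 = 145, so the closed region contains I + B = 145 + 10 = 155 lattice points.

155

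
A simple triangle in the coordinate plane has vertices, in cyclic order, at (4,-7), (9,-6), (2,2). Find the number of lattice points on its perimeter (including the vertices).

3

The number of boundary lattice points is Σ gcd(|Δx|,|Δy|) = gcd(5,1) + gcd(7,8) + gcd(2,9) = 1+1+1 = 3.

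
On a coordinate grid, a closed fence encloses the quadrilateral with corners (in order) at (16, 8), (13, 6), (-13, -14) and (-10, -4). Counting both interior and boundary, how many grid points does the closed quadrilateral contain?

Using the shoelace formula, 2A = |(16·6 − 13·8) + (13·(-14) − (-13)·6) + ((-13)·(-4) − (-10)·(-14)) + ((-10)·8 − 16·(-4))| = 216, so the area is 108.
Along each edge there are gcd(|Δx|,|Δy|)+1 lattice points, so counting each shared vertex once the boundary has gcd(3,2) + gcd(26,20) + gcd(3,10) + gcd(26,12) = 1+2+1+2 = 6.
Pick's theorem gives I = A − B/2 + 1 = 108 − 6/2 + 1 = 106, so the closed region contains I + B = 106 + 6 = 112 lattice points.

112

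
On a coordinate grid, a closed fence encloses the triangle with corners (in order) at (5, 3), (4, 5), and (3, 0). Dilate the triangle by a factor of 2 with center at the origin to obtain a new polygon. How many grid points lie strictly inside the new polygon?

12

By the shoelace formula, twice the signed area is |(5·5 − 4·3) + (4·0 − 3·5) + (3·3 − 5·0)| = 7, so the area is 3.5.
Summing gcd(|Δx|,|Δy|) over the edges gives the boundary count: gcd(1,2) + gcd(1,5) + gcd(2,3) = 1+1+1 = 3.
Scaling by 2 multiplies the area by 2² = 4 (so the new area is 14) and multiplies the boundary lattice-point count by 2, giving 6.
By Pick's theorem, the interior count of the dilated polygon is 14 − 6/2 + 1 = 12.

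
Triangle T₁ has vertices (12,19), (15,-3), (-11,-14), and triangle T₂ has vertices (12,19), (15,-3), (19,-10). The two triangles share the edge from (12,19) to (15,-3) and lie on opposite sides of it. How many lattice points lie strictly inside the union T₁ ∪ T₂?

335

The union is the simple quadrilateral with vertices (12,19), (-11,-14), (15,-3), (19,-10) in order.
The shoelace formula gives twice the area as |(12·(-14) − (-11)·19) + ((-11)·(-3) − 15·(-14)) + (15·(-10) − 19·(-3)) + (19·19 − 12·(-10))| = 672, so the area is 336.
Along each edge there are gcd(|Δx|,|Δy|)+1 lattice points, so counting each shared vertex once the boundary has gcd(23,33) + gcd(26,11) + gcd(4,7) + gcd(7,29) = 1+1+1+1 = 4.
By Pick's theorem I = A − B/2 + 1 = 336 − 4/2 + 1 = 335.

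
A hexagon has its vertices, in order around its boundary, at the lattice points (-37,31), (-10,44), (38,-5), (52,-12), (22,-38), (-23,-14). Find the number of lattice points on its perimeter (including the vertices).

The number of boundary lattice points is Σ gcd(|Δx|,|Δy|) = gcd(27,13) + gcd(48,49) + gcd(14,7) + gcd(30,26) + gcd(45,24) + gcd(14,45) = 1+1+7+2+3+1 = 15.

15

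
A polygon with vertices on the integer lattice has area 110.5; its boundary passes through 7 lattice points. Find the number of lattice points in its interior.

108

Pick's theorem A = I + B/2 − 1 rearranges to I = A − B/2 + 1 = 110.5 − 7/2 + 1 = 108.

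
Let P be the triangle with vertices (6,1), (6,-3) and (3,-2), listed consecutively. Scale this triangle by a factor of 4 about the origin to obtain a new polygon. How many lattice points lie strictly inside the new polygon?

The shoelace formula gives twice the area as |(6·(-3) − 6·1) + (6·(-2) − 3·(-3)) + (3·1 − 6·(-2))| = 12, so the area is 6.
Along each edge there are gcd(|Δx|,|Δy|)+1 lattice points, so counting each shared vertex once the boundary has gcd(0,4) + gcd(3,1) + gcd(3,3) = 4+1+3 = 8.
Scaling by 4 multiplies the area by 4² = 16 (so the new area is 96) and multiplies the boundary lattice-point count by 4, giving 32.
By Pick's theorem, the interior count of the dilated polygon is 96 − 32/2 + 1 = 81.

81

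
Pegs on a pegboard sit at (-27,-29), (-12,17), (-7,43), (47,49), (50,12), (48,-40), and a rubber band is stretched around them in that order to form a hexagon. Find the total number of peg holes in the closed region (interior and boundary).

5258

By the shoelace formula, twice the signed area is |((-27)·17 − (-12)·(-29)) + ((-12)·43 − (-7)·17) + ((-7)·49 − 47·43) + (47·12 − 50·49) + (50·(-40) − 48·12) + (48·(-29) − (-27)·(-40))| = 10502, so the area is 5251.
Along each edge there are gcd(|Δx|,|Δy|)+1 lattice points, so counting each shared vertex once the boundary has gcd(15,46) + gcd(5,26) + gcd(54,6) + gcd(3,37) + gcd(2,52) + gcd(75,11) = 1+1+6+1+2+1 = 12.
Pick's theorem gives I = A − B/2 + 1 = 5251 − 12/2 + 1 = 5246, so the closed region contains I + B = 5246 + 12 = 5258 lattice points.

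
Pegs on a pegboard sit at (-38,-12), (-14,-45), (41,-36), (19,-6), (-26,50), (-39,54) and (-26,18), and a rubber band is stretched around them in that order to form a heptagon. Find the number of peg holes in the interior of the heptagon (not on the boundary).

3677

Using the shoelace formula, 2A = |((-38)·(-45) − (-14)·(-12)) + ((-14)·(-36) − 41·(-45)) + (41·(-6) − 19·(-36)) + (19·50 − (-26)·(-6)) + ((-26)·54 − (-39)·50) + ((-39)·18 − (-26)·54) + ((-26)·(-12) − (-38)·18)| = 7367, so the area is 7367/2.
Along each edge there are gcd(|Δx|,|Δy|)+1 lattice points, so counting each shared vertex once the boundary has gcd(24,33) + gcd(55,9) + gcd(22,30) + gcd(45,56) + gcd(13,4) + gcd(13,36) + gcd(12,30) = 3+1+2+1+1+1+6 = 15.
By Pick's theorem A = I + B/2 − 1, so I = 7367/2 − 15/2 + 1 = 3677.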